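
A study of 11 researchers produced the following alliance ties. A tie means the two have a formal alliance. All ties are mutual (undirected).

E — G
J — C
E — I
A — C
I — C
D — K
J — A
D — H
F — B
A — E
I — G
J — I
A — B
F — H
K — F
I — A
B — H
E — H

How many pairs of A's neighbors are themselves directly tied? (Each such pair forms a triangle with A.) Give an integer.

4

A's neighbors: B, C, E, I, and J.
Neighbor pairs that are themselves tied: A–C–I; A–C–J; A–E–I; A–I–J. Each forms one triangle with A, for 4 in total.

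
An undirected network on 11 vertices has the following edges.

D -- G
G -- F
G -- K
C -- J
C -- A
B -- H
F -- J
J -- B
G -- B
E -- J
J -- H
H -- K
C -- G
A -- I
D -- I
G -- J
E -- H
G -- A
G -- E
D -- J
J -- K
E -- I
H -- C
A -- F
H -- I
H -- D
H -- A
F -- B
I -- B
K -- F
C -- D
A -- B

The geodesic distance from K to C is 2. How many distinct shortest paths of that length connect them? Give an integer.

3

The shortest distance is 2. The length-2 paths are: K–H–C; K–G–C; K–J–C.
That gives 3 distinct shortest paths.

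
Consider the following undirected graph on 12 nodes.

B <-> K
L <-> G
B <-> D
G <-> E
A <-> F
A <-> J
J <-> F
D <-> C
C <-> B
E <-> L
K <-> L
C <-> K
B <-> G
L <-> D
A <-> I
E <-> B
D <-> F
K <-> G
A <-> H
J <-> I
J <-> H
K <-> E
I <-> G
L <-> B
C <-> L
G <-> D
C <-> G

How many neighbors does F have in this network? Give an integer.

F is directly tied to A, D, and J. That is 3 neighbors, so the degree of F is 3.

3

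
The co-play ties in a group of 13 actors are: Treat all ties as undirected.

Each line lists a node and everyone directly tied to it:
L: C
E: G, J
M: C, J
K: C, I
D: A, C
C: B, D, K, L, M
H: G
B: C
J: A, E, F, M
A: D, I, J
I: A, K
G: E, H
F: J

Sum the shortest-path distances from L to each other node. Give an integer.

Distances from L: A:3, B:2, C:1, D:2, E:4, F:4, G:5, H:6, I:3, J:3, K:2, M:2.
Sum = 3 + 2 + 1 + 2 + 4 + 4 + 5 + 6 + 3 + 3 + 2 + 2 = 37.

37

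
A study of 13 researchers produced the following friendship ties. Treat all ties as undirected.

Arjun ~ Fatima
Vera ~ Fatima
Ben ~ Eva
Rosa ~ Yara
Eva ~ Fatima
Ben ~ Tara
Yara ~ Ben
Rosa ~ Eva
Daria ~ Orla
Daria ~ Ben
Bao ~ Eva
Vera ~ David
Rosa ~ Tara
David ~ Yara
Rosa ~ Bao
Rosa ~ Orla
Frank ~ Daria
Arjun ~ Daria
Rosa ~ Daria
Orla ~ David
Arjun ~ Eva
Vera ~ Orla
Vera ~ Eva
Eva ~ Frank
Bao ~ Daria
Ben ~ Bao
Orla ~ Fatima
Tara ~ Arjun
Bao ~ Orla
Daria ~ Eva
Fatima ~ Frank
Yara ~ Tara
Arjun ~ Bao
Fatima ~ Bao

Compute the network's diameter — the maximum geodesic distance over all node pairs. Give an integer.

Eccentricity of each node (its greatest distance to any other): Arjun:3, Bao:2, Ben:2, Daria:2, David:3, Eva:2, Fatima:3, Frank:3, Orla:2, Rosa:2, Tara:3, Vera:3, Yara:3.
The maximum eccentricity is 3, realized for instance by the pair David–Frank via David – Orla – Daria – Frank. So the diameter is 3.

3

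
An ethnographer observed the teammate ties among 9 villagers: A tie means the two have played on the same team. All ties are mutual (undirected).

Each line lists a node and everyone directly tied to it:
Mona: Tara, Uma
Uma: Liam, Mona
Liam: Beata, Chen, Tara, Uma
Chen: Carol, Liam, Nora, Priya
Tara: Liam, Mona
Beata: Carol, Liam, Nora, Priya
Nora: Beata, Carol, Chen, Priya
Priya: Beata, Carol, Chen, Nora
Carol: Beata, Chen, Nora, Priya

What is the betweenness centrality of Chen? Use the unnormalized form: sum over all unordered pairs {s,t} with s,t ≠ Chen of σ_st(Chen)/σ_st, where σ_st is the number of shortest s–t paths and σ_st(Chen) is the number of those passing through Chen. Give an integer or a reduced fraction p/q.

6

Pairs whose geodesics pass through Chen — Liam–Priya: 1/2; Liam–Nora: 1/2; Liam–Carol: 1/2; Mona–Priya: 2/4; Mona–Nora: 2/4; Mona–Carol: 2/4; Tara–Priya: 1/2; Tara–Nora: 1/2; Tara–Carol: 1/2; Uma–Priya: 1/2; Uma–Nora: 1/2; Uma–Carol: 1/2.
All other pairs contribute 0.
Summing the contributions gives betweenness(Chen) = 6.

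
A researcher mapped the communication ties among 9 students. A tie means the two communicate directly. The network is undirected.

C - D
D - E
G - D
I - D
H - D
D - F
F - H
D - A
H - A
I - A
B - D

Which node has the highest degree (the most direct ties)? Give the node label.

Degrees — A:3, B:1, C:1, D:8, E:1, F:2, G:1, H:3, I:2.
The maximum is 8, attained only by D.

D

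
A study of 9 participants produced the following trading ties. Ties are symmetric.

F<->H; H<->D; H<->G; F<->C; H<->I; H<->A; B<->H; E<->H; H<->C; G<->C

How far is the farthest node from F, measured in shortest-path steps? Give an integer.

Distances from F: A:2, B:2, C:1, D:2, E:2, G:2, H:1, I:2.
The largest is 2 (to I, G, D, E, A, and B), so the eccentricity of F is 2.

2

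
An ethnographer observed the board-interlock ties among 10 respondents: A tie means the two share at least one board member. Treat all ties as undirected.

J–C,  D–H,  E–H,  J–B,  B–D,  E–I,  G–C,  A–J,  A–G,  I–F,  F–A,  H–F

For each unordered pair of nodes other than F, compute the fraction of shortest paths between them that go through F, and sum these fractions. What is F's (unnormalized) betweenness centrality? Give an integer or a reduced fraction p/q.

197/15

Pairs whose geodesics pass through F — E–J: 2/3; E–C: 4/5; E–G: 2/2; E–A: 2/2; H–J: 1/2; H–C: 2/3; H–G: 1; H–A: 1; H–I: 1/2; D–G: 1/3; D–A: 1/2; D–I: 1/2; B–I: 2/3; J–I: 1 … (+3 more pairs).
All other pairs contribute 0.
Summing the contributions gives betweenness(F) = 197/15.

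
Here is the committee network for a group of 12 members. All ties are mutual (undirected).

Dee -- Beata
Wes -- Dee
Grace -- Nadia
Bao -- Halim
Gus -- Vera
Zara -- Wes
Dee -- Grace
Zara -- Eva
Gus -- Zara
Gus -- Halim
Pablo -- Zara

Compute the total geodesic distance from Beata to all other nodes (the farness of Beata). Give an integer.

39

Distances from Beata: Bao:6, Dee:1, Eva:4, Grace:2, Gus:4, Halim:5, Nadia:3, Pablo:4, Vera:5, Wes:2, Zara:3.
Sum = 6 + 1 + 4 + 2 + 4 + 5 + 3 + 4 + 5 + 2 + 3 = 39.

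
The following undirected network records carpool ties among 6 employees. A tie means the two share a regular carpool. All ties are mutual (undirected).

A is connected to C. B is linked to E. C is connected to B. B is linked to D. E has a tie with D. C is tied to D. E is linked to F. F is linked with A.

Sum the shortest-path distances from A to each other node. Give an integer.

8

Distances from A: B:2, C:1, D:2, E:2, F:1.
Sum = 2 + 1 + 2 + 2 + 1 = 8.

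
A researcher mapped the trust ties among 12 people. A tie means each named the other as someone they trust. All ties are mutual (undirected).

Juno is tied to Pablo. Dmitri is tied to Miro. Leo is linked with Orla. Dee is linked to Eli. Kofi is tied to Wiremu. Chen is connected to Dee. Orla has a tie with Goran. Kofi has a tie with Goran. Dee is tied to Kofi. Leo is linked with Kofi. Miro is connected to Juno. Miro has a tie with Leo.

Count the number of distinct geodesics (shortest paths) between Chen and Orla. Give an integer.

2

The shortest distance is 4. The length-4 paths are: Chen–Dee–Kofi–Goran–Orla; Chen–Dee–Kofi–Leo–Orla.
That gives 2 distinct shortest paths.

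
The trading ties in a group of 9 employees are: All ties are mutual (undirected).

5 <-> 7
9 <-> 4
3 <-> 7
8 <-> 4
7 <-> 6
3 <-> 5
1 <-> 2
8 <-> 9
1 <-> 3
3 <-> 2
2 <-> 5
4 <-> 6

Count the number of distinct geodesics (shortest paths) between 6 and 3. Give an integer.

1

The shortest distance is 2, and the only length-2 path is 6–7–3. So there is exactly 1 shortest path.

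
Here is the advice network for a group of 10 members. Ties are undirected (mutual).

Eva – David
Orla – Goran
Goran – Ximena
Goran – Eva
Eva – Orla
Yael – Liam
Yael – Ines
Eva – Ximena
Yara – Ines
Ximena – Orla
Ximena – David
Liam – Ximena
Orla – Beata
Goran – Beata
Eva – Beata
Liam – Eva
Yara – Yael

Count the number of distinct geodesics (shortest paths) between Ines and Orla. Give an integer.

2

The shortest distance is 4. The length-4 paths are: Ines–Yael–Liam–Eva–Orla; Ines–Yael–Liam–Ximena–Orla.
That gives 2 distinct shortest paths.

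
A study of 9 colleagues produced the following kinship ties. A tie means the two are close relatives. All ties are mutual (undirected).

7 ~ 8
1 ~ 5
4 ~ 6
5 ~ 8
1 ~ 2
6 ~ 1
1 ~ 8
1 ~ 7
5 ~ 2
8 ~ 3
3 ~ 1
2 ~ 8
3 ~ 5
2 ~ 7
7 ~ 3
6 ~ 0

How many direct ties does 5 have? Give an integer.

4

5 is directly tied to 1, 2, 3, and 8. That is 4 neighbors, so the degree of 5 is 4.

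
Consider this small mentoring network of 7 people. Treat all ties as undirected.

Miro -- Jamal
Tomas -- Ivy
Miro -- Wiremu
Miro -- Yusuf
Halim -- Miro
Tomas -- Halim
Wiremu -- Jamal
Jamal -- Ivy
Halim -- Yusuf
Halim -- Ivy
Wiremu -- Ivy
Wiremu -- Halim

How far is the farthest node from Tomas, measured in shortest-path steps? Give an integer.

Distances from Tomas: Halim:1, Ivy:1, Jamal:2, Miro:2, Wiremu:2, Yusuf:2.
The largest is 2 (to Jamal, Wiremu, Miro, and Yusuf), so the eccentricity of Tomas is 2.

2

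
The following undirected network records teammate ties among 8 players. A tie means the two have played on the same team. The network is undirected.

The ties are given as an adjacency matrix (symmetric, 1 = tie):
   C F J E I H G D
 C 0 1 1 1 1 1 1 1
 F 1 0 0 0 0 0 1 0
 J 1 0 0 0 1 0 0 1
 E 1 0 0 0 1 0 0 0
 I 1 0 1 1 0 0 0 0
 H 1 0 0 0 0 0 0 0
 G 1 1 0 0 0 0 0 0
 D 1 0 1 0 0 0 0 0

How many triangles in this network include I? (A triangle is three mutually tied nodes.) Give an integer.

I's neighbors: C, E, and J.
Neighbor pairs that are themselves tied: I–C–E; I–C–J. Each forms one triangle with I, for 2 in total.

2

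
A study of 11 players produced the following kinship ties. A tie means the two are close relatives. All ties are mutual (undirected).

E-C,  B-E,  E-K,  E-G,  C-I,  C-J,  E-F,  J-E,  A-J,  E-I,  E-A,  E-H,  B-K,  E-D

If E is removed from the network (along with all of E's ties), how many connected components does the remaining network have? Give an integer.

Without E, the remaining ties split the others into: {G}; {A, C, I, J}; {B, K}; {F}; {H}; {D}.
That's 6 separate components.

6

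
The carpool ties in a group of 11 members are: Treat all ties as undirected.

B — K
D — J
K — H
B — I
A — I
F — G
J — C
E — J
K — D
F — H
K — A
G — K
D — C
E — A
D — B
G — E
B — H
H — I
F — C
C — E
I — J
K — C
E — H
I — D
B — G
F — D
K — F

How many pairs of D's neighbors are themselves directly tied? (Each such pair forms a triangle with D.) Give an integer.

D's neighbors: B, C, F, I, J, and K.
Neighbor pairs that are themselves tied: D–B–I; D–B–K; D–C–F; D–C–J; D–C–K; D–F–K; D–I–J. Each forms one triangle with D, for 7 in total.

7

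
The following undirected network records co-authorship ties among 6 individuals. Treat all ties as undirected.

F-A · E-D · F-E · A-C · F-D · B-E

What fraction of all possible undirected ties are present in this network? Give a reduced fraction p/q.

There are 6 edges and 6 nodes, so the maximum possible is C(6,2) = 15.
Density = 6/15 = 2/5.

2/5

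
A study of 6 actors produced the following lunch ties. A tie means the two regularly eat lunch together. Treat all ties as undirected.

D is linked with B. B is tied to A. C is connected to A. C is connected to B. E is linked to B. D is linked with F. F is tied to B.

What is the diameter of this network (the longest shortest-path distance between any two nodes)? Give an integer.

2

Eccentricity of each node (its greatest distance to any other): A:2, B:1, C:2, D:2, E:2, F:2.
The maximum eccentricity is 2, realized for instance by the pair D–A via D – B – A. So the diameter is 2.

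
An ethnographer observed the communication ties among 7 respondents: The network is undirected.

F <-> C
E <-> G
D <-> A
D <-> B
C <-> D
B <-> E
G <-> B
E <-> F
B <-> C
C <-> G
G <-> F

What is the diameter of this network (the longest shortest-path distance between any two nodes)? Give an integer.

3

Eccentricity of each node (its greatest distance to any other): A:3, B:2, C:2, D:2, E:3, F:3, G:3.
The maximum eccentricity is 3, realized for instance by the pair F–A via F – C – D – A. So the diameter is 3.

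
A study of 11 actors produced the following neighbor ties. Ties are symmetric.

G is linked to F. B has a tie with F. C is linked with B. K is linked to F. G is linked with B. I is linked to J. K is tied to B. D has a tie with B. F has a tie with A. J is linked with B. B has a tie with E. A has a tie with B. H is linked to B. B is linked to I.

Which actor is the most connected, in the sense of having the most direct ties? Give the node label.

B

Degrees — A:2, B:10, C:1, D:1, E:1, F:4, G:2, H:1, I:2, J:2, K:2.
The maximum is 10, attained only by B.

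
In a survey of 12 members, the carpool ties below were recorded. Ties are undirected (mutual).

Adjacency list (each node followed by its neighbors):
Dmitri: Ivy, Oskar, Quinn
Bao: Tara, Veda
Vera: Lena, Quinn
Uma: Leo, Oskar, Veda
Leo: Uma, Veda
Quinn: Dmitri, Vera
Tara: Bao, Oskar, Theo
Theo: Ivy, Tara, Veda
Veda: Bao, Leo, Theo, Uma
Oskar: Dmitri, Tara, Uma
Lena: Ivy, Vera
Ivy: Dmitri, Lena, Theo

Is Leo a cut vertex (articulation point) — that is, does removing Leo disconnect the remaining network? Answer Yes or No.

Even without Leo, every remaining node can still reach every other (the residual graph is connected), so Leo is not a cut vertex.

No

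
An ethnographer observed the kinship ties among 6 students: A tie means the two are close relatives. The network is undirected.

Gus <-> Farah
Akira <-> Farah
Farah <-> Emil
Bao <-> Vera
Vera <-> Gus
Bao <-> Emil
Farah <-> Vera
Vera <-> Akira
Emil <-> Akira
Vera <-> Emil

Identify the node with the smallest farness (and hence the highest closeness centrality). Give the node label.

Farness (sum of distances to all others) for each node — Akira:7, Bao:8, Emil:6, Farah:6, Gus:8, Vera:5.
The smallest farness is 5, for Vera, so Vera has the highest closeness.

Vera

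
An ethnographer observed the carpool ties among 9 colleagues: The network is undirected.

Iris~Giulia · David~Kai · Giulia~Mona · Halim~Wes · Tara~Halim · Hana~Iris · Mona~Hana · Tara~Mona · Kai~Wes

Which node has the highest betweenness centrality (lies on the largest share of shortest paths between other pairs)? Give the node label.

Tara

Unnormalized betweenness of each node: David:0, Giulia:3, Halim:15, Hana:3, Iris:1/2, Kai:7, Mona:31/2, Tara:16, Wes:12.
Tara has the largest value, 16, making it the main broker — the node through which the most shortest paths run.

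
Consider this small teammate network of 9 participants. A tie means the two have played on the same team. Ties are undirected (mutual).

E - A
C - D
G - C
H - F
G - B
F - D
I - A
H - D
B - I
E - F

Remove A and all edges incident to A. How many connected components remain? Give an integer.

1

A's neighbors (E and I) remain reachable from one another through other ties, so the rest of the network stays in one piece.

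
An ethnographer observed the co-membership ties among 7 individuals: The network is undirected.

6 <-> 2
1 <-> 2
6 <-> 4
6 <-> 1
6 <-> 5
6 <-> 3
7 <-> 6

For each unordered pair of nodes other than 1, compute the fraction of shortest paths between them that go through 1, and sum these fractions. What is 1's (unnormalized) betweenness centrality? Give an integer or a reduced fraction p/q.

0

No shortest path between any pair of other nodes passes through 1.
Summing the contributions gives betweenness(1) = 0.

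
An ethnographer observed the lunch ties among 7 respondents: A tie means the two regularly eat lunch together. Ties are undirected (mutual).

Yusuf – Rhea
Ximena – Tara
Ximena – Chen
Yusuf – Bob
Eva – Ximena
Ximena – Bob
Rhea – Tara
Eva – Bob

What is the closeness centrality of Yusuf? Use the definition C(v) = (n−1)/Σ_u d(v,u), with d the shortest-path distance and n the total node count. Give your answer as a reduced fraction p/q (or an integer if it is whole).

6/11

Distances from Yusuf: Bob:1, Chen:3, Eva:2, Rhea:1, Tara:2, Ximena:2. Sum = 11.
n = 7, so closeness = 6/11.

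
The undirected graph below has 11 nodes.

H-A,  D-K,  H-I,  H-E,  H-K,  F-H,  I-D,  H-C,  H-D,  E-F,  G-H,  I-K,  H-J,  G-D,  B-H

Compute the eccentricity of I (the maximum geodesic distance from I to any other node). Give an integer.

Distances from I: A:2, B:2, C:2, D:1, E:2, F:2, G:2, H:1, J:2, K:1.
The largest is 2 (to G, E, J, B, C, F, and A), so the eccentricity of I is 2.

2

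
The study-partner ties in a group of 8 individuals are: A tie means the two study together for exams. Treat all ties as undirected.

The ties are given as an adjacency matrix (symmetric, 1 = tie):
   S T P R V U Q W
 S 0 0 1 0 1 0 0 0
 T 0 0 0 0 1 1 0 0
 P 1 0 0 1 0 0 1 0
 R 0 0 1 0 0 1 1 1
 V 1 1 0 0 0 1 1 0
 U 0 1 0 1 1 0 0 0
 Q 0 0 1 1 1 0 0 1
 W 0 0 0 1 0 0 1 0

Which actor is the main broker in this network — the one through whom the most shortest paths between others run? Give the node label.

Unnormalized betweenness of each node: P:13/6, Q:4, R:25/6, S:5/6, T:0, U:7/3, V:11/2, W:0.
V has the largest value, 11/2, making it the main broker — the node through which the most shortest paths run.

V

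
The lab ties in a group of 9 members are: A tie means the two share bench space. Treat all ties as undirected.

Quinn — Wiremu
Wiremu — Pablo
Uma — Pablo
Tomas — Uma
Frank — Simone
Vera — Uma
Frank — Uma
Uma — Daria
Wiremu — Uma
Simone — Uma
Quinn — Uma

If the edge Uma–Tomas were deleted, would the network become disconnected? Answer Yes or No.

Without the Uma–Tomas edge there is no alternate route between Uma and Tomas, so the network disconnects. It is a bridge.

Yes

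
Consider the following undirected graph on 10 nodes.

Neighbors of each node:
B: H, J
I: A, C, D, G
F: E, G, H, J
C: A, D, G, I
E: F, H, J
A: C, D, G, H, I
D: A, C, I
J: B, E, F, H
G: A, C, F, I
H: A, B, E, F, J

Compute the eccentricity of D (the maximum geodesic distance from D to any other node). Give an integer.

Distances from D: A:1, B:3, C:1, E:3, F:3, G:2, H:2, I:1, J:3.
The largest is 3 (to F, B, J, and E), so the eccentricity of D is 3.

3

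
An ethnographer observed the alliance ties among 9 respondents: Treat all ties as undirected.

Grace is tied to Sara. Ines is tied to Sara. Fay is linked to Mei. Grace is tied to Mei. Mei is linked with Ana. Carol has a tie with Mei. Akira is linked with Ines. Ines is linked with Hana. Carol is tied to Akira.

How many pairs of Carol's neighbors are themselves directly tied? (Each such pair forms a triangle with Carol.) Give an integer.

Carol's neighbors are Akira and Mei, but none of them are tied to each other, so no triangle contains Carol.

0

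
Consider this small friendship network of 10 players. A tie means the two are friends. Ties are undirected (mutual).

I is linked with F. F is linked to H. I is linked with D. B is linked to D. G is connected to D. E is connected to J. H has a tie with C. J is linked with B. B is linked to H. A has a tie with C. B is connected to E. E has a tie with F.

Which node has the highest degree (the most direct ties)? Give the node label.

Degrees — A:1, B:4, C:2, D:3, E:3, F:3, G:1, H:3, I:2, J:2.
The maximum is 4, attained only by B.

B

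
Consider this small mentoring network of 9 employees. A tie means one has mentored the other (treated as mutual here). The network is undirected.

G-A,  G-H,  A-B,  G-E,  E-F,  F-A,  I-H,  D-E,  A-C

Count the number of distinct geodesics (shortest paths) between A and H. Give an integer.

1

The shortest distance is 2, and the only length-2 path is A–G–H. So there is exactly 1 shortest path.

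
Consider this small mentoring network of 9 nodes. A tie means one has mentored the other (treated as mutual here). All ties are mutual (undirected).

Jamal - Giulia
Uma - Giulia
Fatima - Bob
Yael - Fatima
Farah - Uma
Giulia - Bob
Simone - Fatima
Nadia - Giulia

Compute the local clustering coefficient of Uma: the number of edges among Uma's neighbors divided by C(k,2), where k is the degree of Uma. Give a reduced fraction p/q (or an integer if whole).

0

Uma's neighbors: Farah and Giulia (k = 2).
Possible neighbor pairs: C(2,2) = 1. Edges among them: none → e = 0.
Clustering(Uma) = 0/1.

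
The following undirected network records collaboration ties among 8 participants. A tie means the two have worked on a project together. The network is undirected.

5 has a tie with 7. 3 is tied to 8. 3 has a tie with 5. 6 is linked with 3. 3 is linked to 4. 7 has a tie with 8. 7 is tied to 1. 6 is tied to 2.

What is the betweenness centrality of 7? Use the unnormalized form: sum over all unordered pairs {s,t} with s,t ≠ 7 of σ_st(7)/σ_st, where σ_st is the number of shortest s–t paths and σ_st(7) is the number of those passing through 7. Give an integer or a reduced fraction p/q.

13/2

Pairs whose geodesics pass through 7 — 6–1: 2/2; 2–1: 2/2; 8–1: 1; 8–5: 1/2; 3–1: 2/2; 1–5: 1; 1–4: 2/2.
All other pairs contribute 0.
Summing the contributions gives betweenness(7) = 13/2.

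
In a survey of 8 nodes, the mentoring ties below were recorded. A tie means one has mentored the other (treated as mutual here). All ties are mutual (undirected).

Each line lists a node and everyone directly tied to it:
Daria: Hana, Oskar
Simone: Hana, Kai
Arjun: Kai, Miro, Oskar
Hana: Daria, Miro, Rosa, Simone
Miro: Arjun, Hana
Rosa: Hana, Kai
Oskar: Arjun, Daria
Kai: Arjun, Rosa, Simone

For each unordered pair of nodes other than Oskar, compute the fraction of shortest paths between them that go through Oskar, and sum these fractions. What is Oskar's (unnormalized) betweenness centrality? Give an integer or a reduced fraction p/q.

4/3

Pairs whose geodesics pass through Oskar — Kai–Daria: 1/3; Daria–Arjun: 1.
All other pairs contribute 0.
Summing the contributions gives betweenness(Oskar) = 4/3.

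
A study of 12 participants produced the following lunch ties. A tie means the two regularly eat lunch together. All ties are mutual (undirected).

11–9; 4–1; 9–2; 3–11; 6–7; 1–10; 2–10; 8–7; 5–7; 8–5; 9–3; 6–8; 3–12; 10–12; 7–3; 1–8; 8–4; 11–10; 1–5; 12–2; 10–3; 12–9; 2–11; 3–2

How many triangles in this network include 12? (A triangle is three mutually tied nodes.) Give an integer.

12's neighbors: 2, 3, 9, and 10.
Neighbor pairs that are themselves tied: 12–2–3; 12–2–9; 12–2–10; 12–3–9; 12–3–10. Each forms one triangle with 12, for 5 in total.

5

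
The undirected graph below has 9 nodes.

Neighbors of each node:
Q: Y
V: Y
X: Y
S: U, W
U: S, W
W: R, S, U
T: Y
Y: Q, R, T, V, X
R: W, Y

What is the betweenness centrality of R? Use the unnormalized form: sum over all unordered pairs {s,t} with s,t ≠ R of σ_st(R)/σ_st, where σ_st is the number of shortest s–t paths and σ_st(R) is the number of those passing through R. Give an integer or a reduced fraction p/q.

Pairs whose geodesics pass through R — T–U: 1; T–W: 1; T–S: 1; Y–U: 1; Y–W: 1; Y–S: 1; V–U: 1; V–W: 1; V–S: 1; X–U: 1; X–W: 1; X–S: 1; U–Q: 1; W–Q: 1 … (+1 more pairs).
All other pairs contribute 0.
Summing the contributions gives betweenness(R) = 15.

15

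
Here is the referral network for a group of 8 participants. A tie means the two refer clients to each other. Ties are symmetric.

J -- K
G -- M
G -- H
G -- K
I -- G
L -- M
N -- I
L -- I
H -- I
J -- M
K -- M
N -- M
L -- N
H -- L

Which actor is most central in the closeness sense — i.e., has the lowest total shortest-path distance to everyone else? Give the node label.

M

Farness (sum of distances to all others) for each node — G:10, H:12, I:11, J:14, K:11, L:10, M:9, N:11.
The smallest farness is 9, for M, so M has the highest closeness.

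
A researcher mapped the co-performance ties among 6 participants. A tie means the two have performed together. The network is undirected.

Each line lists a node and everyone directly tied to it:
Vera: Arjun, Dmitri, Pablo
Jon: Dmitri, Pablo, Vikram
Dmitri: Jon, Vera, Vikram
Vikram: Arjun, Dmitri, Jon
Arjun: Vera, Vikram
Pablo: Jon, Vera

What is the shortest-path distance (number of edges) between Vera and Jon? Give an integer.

2

One shortest route is Vera – Pablo – Jon, which uses 2 edges, and Vera and Jon are not directly tied, so nothing shorter exists. So d(Vera,Jon) = 2.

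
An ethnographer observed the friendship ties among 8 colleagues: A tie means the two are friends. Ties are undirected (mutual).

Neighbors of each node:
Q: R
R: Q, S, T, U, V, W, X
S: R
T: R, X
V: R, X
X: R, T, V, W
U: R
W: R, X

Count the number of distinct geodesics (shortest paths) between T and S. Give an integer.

1

The shortest distance is 2, and the only length-2 path is T–R–S. So there is exactly 1 shortest path.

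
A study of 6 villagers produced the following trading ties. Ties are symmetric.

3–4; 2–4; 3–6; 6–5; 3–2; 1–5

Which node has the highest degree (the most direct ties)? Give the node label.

3

Degrees — 1:1, 2:2, 3:3, 4:2, 5:2, 6:2.
The maximum is 3, attained only by 3.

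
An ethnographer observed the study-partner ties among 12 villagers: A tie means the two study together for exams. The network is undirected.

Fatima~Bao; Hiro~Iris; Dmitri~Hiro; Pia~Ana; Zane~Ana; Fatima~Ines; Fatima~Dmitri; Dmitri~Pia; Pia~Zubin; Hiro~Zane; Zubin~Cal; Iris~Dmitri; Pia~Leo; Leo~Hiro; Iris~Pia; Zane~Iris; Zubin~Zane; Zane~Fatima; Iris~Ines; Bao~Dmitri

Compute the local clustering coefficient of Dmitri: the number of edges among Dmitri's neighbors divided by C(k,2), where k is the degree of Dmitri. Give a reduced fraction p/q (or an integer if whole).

Dmitri's neighbors: Bao, Fatima, Hiro, Iris, and Pia (k = 5).
Possible neighbor pairs: C(5,2) = 10. Edges among them: Bao–Fatima, Hiro–Iris, Iris–Pia → e = 3.
Clustering(Dmitri) = 3/10.

3/10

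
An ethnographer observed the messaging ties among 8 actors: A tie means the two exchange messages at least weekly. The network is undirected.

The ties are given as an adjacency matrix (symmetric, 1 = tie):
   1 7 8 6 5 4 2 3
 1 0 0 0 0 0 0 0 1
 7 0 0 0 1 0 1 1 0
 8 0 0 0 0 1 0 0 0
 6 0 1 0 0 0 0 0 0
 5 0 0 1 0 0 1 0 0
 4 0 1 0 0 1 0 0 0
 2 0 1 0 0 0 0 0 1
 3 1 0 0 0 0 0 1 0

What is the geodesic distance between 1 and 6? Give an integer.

4

One shortest route is 1 – 3 – 2 – 7 – 6, which uses 4 edges, and at distance 3 from 1 we only reach {7}, which does not include 6. So d(1,6) = 4.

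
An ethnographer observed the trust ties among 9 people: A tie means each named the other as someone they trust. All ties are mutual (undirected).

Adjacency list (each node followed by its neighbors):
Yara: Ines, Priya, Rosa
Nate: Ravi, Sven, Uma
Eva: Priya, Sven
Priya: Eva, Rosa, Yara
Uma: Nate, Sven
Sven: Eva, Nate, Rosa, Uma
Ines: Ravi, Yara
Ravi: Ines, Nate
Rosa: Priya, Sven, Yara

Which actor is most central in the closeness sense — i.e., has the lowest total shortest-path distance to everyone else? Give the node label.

Farness (sum of distances to all others) for each node — Eva:16, Ines:17, Nate:15, Priya:16, Ravi:17, Rosa:14, Sven:13, Uma:17, Yara:15.
The smallest farness is 13, for Sven, so Sven has the highest closeness.

Sven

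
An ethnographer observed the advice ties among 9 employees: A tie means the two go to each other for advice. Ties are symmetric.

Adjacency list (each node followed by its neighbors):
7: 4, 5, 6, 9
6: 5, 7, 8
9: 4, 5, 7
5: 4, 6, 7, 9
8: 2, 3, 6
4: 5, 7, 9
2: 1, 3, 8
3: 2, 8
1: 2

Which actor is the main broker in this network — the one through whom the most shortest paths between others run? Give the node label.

Unnormalized betweenness of each node: 1:0, 2:7, 3:0, 4:0, 5:5, 6:16, 7:5, 8:15, 9:0.
6 has the largest value, 16, making it the main broker — the node through which the most shortest paths run.

6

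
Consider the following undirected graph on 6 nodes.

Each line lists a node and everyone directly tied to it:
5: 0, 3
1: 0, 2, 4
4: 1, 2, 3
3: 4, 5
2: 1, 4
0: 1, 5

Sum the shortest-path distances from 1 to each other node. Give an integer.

Distances from 1: 0:1, 2:1, 3:2, 4:1, 5:2.
Sum = 1 + 1 + 2 + 1 + 2 = 7.

7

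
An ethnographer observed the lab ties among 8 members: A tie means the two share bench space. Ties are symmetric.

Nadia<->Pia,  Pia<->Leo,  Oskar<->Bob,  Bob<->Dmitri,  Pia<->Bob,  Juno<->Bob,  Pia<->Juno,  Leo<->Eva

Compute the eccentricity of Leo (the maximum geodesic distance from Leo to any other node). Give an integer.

Distances from Leo: Bob:2, Dmitri:3, Eva:1, Juno:2, Nadia:2, Oskar:3, Pia:1.
The largest is 3 (to Dmitri and Oskar), so the eccentricity of Leo is 3.

3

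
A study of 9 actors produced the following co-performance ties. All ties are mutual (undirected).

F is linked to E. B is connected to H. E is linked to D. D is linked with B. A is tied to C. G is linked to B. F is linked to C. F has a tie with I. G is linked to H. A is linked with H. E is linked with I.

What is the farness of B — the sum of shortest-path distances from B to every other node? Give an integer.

16

Distances from B: A:2, C:3, D:1, E:2, F:3, G:1, H:1, I:3.
Sum = 2 + 3 + 1 + 2 + 3 + 1 + 1 + 3 = 16.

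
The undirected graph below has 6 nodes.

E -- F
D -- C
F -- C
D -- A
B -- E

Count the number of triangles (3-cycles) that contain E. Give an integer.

E's neighbors are B and F, but none of them are tied to each other, so no triangle contains E.

0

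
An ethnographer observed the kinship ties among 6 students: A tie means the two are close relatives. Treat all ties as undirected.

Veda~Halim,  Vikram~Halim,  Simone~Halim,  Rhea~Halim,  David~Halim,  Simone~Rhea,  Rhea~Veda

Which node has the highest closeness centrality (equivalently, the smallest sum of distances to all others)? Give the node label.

Farness (sum of distances to all others) for each node — David:9, Halim:5, Rhea:7, Simone:8, Veda:8, Vikram:9.
The smallest farness is 5, for Halim, so Halim has the highest closeness.

Halim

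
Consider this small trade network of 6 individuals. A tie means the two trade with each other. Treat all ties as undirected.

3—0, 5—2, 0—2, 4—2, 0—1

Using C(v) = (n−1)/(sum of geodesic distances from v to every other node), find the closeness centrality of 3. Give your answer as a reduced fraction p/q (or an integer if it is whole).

Distances from 3: 0:1, 1:2, 2:2, 4:3, 5:3. Sum = 11.
n = 6, so closeness = 5/11.

5/11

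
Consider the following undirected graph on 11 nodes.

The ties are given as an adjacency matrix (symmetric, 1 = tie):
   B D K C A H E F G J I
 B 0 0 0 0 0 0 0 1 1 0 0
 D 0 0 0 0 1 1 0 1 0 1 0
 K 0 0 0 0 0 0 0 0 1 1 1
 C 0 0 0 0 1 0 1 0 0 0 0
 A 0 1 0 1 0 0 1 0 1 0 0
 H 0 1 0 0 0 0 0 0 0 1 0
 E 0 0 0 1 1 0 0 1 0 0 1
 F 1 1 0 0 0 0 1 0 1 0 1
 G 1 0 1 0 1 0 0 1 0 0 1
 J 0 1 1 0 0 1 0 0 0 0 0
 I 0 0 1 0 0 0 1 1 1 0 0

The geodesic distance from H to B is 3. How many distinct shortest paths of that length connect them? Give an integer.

1

The shortest distance is 3, and the only length-3 path is H–D–F–B. So there is exactly 1 shortest path.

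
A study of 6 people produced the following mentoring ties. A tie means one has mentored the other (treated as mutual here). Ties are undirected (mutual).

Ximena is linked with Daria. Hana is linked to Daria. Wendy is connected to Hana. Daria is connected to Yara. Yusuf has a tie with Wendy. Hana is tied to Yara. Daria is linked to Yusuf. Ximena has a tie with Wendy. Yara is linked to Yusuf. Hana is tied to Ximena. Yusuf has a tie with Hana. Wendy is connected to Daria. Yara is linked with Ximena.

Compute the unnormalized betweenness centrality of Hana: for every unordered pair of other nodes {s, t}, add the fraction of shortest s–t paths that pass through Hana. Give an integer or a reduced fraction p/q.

Pairs whose geodesics pass through Hana — Yara–Wendy: 1/4; Yusuf–Ximena: 1/4.
All other pairs contribute 0.
Summing the contributions gives betweenness(Hana) = 1/2.

1/2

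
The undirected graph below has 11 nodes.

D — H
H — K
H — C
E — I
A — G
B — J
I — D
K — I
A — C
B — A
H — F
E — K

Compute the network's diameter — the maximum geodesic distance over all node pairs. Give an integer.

Eccentricity of each node (its greatest distance to any other): A:4, B:5, C:3, D:5, E:6, F:5, G:5, H:4, I:6, J:6, K:5.
The maximum eccentricity is 6, realized for instance by the pair J–E via J – B – A – C – H – K – E. So the diameter is 6.

6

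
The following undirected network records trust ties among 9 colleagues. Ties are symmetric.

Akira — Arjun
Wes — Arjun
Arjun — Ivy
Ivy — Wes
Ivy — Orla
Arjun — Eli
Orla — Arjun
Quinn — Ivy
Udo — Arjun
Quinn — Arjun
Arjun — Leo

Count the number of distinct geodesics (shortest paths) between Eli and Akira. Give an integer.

The shortest distance is 2, and the only length-2 path is Eli–Arjun–Akira. So there is exactly 1 shortest path.

1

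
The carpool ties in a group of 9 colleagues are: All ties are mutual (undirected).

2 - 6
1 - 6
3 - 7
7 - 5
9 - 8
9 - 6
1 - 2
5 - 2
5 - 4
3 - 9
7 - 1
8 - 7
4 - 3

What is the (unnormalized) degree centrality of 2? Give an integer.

2 is directly tied to 1, 5, and 6. That is 3 neighbors, so the degree of 2 is 3.

3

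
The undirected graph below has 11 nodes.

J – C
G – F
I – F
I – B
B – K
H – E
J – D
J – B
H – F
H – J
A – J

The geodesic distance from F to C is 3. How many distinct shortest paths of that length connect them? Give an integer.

The shortest distance is 3, and the only length-3 path is F–H–J–C. So there is exactly 1 shortest path.

1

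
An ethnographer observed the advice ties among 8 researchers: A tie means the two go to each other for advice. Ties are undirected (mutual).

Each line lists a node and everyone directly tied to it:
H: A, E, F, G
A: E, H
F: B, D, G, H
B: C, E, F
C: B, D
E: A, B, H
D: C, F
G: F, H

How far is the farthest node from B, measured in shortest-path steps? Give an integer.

Distances from B: A:2, C:1, D:2, E:1, F:1, G:2, H:2.
The largest is 2 (to G, H, D, and A), so the eccentricity of B is 2.

2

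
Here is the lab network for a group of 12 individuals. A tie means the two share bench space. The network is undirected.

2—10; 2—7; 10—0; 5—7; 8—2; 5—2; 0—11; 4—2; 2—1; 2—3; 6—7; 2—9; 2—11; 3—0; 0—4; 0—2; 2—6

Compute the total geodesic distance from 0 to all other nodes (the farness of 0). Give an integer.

17

Distances from 0: 1:2, 2:1, 3:1, 4:1, 5:2, 6:2, 7:2, 8:2, 9:2, 10:1, 11:1.
Sum = 2 + 1 + 1 + 1 + 2 + 2 + 2 + 2 + 2 + 1 + 1 = 17.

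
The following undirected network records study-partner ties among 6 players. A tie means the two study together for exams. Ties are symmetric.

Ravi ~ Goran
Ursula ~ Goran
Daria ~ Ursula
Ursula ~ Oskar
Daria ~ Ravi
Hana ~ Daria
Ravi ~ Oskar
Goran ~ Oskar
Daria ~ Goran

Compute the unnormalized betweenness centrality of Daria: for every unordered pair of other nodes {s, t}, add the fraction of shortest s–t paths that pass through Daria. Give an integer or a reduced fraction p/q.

13/3

Pairs whose geodesics pass through Daria — Oskar–Hana: 3/3; Hana–Goran: 1; Hana–Ravi: 1; Hana–Ursula: 1; Ravi–Ursula: 1/3.
All other pairs contribute 0.
Summing the contributions gives betweenness(Daria) = 13/3.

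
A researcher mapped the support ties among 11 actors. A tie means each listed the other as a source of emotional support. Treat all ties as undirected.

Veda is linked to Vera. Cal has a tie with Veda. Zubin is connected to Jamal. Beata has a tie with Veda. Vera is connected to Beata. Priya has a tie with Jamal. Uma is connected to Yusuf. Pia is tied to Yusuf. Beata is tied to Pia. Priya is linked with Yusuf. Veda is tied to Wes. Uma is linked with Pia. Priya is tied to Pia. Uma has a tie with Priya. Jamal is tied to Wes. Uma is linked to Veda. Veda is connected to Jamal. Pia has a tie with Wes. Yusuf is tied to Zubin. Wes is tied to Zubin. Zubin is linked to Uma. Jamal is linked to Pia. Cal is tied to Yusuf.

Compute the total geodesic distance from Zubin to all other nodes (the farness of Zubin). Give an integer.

18

Distances from Zubin: Beata:3, Cal:2, Jamal:1, Pia:2, Priya:2, Uma:1, Veda:2, Vera:3, Wes:1, Yusuf:1.
Sum = 3 + 2 + 1 + 2 + 2 + 1 + 2 + 3 + 1 + 1 = 18.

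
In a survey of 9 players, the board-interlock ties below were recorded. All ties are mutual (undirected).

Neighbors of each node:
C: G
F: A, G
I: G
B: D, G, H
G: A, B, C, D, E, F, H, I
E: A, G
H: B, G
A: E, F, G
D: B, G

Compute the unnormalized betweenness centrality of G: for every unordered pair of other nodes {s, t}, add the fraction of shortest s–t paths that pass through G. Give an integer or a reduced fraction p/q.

23

Pairs whose geodesics pass through G — H–E: 1; H–A: 1; H–F: 1; H–I: 1; H–D: 1/2; H–C: 1; E–B: 1; E–F: 1/2; E–I: 1; E–D: 1; E–C: 1; A–B: 1; A–I: 1; A–D: 1 … (+10 more pairs).
All other pairs contribute 0.
Summing the contributions gives betweenness(G) = 23.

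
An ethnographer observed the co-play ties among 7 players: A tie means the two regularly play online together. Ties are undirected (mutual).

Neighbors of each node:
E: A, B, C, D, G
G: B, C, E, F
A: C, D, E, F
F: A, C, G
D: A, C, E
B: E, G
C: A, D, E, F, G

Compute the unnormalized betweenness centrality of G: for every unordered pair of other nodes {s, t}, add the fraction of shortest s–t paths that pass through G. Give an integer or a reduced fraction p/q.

11/6

Pairs whose geodesics pass through G — E–F: 1/3; F–B: 1; C–B: 1/2.
All other pairs contribute 0.
Summing the contributions gives betweenness(G) = 11/6.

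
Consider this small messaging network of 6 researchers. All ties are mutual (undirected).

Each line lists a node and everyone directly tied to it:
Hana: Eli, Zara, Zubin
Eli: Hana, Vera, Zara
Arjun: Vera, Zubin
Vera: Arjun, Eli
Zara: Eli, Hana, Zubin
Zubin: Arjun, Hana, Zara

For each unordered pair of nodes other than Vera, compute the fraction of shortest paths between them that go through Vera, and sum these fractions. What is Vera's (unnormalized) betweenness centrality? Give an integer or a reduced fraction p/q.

Pairs whose geodesics pass through Vera — Eli–Arjun: 1.
All other pairs contribute 0.
Summing the contributions gives betweenness(Vera) = 1.

1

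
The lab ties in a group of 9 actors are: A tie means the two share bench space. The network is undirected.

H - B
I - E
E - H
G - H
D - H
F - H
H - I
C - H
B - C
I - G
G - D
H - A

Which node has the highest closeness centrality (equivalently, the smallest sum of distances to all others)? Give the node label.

H

Farness (sum of distances to all others) for each node — A:15, B:14, C:14, D:14, E:14, F:15, G:13, H:8, I:13.
The smallest farness is 8, for H, so H has the highest closeness.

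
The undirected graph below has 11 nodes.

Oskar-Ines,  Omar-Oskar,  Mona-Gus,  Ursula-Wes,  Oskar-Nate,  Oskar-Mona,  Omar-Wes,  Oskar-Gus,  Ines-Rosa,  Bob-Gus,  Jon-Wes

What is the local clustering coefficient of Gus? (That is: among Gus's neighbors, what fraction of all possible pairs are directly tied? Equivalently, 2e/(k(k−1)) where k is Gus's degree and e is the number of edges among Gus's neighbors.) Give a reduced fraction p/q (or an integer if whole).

Gus's neighbors: Bob, Mona, and Oskar (k = 3).
Possible neighbor pairs: C(3,2) = 3. Edges among them: Mona–Oskar → e = 1.
Clustering(Gus) = 1/3.

1/3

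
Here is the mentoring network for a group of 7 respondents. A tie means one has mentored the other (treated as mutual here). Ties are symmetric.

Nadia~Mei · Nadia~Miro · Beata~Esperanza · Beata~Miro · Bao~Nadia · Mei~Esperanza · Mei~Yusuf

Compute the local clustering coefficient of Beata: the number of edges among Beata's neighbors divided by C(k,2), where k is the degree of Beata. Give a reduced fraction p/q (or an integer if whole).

Beata's neighbors: Esperanza and Miro (k = 2).
Possible neighbor pairs: C(2,2) = 1. Edges among them: none → e = 0.
Clustering(Beata) = 0/1.

0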